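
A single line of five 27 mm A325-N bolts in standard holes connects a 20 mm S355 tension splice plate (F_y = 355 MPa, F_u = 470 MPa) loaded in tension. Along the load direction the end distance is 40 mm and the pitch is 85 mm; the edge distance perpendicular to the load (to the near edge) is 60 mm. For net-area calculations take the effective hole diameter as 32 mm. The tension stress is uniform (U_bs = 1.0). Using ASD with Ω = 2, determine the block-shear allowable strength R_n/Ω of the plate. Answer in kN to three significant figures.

872 kN

Shear plane L_v = 40 + 4·85 = 380 mm; A_gv = 380 × 20 = 7600 mm².
A_nv = (380 − 4.5·32) × 20 = 4720 mm².
A_nt = (60 − 0.5·32) × 20 = 880 mm².
0.6 F_u A_nv = 1331 kN; 0.6 F_y A_gv = 1619 kN → shear rupture governs the shear term.
R_n = 1331 + 1.0 × 470 × 880 / 1000 = 1745 kN.
Allowable strength R_n/Ω = 1745 / 2 = 872 kN.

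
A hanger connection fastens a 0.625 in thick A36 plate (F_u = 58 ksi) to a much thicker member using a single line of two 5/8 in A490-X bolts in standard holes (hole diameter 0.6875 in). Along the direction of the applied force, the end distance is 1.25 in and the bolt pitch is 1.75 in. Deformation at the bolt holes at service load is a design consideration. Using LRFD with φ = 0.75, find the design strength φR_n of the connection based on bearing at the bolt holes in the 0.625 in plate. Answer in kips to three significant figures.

64.2 kips

Per bolt r_n = 1.2 l_c t F_u ≤ 2.4 d t F_u; upper limit = 2.4 × 0.625 × 0.625 × 58 = 54.38 kips.
Edge bolt: l_c = 1.25 − 0.6875/2 = 0.9062 in → 1.2 × 0.9062 × 0.625 × 58 = 39.42 → r_n = 39.42 kips.
Interior bolts: l_c = 1.75 − 0.6875 = 1.062 in → 1.2 × 1.062 × 0.625 × 58 = 46.22 → r_n = 46.22 kips.
R_n = 1 × 39.42 + 1 × 46.22 = 85.64 kips.
Design strength φR_n = 0.75 × 85.64 = 64.2 kips.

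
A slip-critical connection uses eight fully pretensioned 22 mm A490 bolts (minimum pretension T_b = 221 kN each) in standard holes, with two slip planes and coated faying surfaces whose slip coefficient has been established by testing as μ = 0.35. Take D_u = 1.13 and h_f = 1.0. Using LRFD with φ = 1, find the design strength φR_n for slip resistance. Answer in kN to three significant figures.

1400 kN

R_n = μ · D_u · h_f · T_b · n_s · n_b = 0.35 × 1.13 × 1.0 × 221 × 2 × 8 = 1398 kN.
Design strength φR_n = 1 × 1398 = 1400 kN.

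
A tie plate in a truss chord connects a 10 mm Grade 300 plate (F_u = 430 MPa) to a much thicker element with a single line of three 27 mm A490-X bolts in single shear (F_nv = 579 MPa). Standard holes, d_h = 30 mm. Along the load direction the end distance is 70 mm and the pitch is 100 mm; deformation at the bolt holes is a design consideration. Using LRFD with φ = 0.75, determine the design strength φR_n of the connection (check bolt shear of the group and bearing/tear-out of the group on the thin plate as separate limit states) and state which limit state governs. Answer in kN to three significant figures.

Bolt shear: A_b = π·27²/4 = 572.6 mm²; R_n = 579 × 572.6 × 3 × 1 / 1000 = 994.5 kN → 0.75 × 994.5 = 746 kN.
Bearing (1.2 l_c t F_u ≤ 2.4 d t F_u): upper limit = 2.4·27·10·430 / 1000 = 278.6 kN.
  Edge l_c = 70 − 30/2 = 55 → r_n = 278.6 kN; interior l_c = 100 − 30 = 70 → r_n = 278.6 kN.
  R_n,bearing = 1·278.6 + 2·278.6 = 835.9 kN → 0.75 × 835.9 = 627 kN.
Bearing governs: 627 kN.

627 kN (bearing governs)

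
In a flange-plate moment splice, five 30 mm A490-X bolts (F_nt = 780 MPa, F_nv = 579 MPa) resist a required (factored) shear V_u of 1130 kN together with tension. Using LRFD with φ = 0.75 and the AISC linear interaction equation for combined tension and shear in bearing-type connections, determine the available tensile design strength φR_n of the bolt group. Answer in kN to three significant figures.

A_b = π·30²/4 = 706.9 mm²; f_rv = 1130 × 1000 / (5 × 706.9) = 319.7 MPa.
F'_nt = 1.3 F_nt − (F_nt / φF_nv) f_rv = 1.3·780 − (780/(0.75·579))·319.7 = 439.7 MPa, capped at F_nt → F'_nt = 439.7 MPa.
R_n = F'_nt · A_b · n = 439.7 × 706.9 × 5 / 1000 = 1554 kN.
Design strength φR_n = 0.75 × 1554 = 1170 kN.

1170 kN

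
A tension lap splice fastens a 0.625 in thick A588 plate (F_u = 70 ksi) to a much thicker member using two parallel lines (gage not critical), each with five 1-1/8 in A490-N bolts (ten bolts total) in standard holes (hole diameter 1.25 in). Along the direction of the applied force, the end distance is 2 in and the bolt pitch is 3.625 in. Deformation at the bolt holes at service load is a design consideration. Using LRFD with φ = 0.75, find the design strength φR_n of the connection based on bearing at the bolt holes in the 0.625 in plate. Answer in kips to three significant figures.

Per bolt r_n = 1.2 l_c t F_u ≤ 2.4 d t F_u; upper limit = 2.4 × 1.125 × 0.625 × 70 = 118.1 kips.
Edge bolt: l_c = 2 − 1.25/2 = 1.375 in → 1.2 × 1.375 × 0.625 × 70 = 72.19 → r_n = 72.19 kips.
Interior bolts: l_c = 3.625 − 1.25 = 2.375 in → 1.2 × 2.375 × 0.625 × 70 = 124.7 → r_n = 118.1 kips.
R_n = 2 × 72.19 + 8 × 118.1 = 1089 kips.
Design strength φR_n = 0.75 × 1089 = 817 kips.

817 kips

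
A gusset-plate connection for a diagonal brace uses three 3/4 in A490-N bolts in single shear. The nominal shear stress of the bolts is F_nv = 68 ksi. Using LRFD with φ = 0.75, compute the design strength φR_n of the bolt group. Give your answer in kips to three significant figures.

67.6 kips

A_b = π × 0.75² / 4 = 0.4418 in².
R_n = F_nv · A_b · n · n_s = 68 × 0.4418 × 3 × 1 = 90.12 kips.
Design strength φR_n = 0.75 × 90.12 = 67.6 kips.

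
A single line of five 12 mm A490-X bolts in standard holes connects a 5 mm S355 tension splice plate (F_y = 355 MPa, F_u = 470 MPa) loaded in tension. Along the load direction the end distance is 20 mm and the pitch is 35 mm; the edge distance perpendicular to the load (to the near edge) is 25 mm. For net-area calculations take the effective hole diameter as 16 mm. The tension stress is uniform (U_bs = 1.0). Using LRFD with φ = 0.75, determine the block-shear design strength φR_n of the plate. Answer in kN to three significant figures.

123 kN

Shear plane L_v = 20 + 4·35 = 160 mm; A_gv = 160 × 5 = 800 mm².
A_nv = (160 − 4.5·16) × 5 = 440 mm².
A_nt = (25 − 0.5·16) × 5 = 85 mm².
0.6 F_u A_nv = 124.1 kN; 0.6 F_y A_gv = 170.4 kN → shear rupture governs the shear term.
R_n = 124.1 + 1.0 × 470 × 85 / 1000 = 164 kN.
Design strength φR_n = 0.75 × 164 = 123 kN.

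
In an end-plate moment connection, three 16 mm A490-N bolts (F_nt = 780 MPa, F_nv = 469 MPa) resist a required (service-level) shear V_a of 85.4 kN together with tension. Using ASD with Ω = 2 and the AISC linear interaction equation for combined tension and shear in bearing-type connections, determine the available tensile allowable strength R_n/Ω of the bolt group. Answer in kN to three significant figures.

A_b = π·16²/4 = 201.1 mm²; f_rv = 85.4 × 1000 / (3 × 201.1) = 141.6 MPa.
F'_nt = 1.3 F_nt − (Ω F_nt / F_nv) f_rv = 1.3·780 − (2·780/469)·141.6 = 543.1 MPa, capped at F_nt → F'_nt = 543.1 MPa.
R_n = F'_nt · A_b · n = 543.1 × 201.1 × 3 / 1000 = 327.6 kN.
Allowable strength R_n/Ω = 327.6 / 2 = 164 kN.

164 kN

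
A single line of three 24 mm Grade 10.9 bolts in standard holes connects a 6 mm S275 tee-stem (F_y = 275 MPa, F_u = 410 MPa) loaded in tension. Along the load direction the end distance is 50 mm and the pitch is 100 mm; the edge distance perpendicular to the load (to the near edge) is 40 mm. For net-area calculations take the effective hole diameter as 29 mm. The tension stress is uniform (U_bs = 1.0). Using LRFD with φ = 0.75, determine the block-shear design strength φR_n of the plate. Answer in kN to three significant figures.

Shear plane L_v = 50 + 2·100 = 250 mm; A_gv = 250 × 6 = 1500 mm².
A_nv = (250 − 2.5·29) × 6 = 1065 mm².
A_nt = (40 − 0.5·29) × 6 = 153 mm².
0.6 F_u A_nv = 262 kN; 0.6 F_y A_gv = 247.5 kN → shear yielding governs the shear term.
R_n = 247.5 + 1.0 × 410 × 153 / 1000 = 310.2 kN.
Design strength φR_n = 0.75 × 310.2 = 233 kN.

233 kN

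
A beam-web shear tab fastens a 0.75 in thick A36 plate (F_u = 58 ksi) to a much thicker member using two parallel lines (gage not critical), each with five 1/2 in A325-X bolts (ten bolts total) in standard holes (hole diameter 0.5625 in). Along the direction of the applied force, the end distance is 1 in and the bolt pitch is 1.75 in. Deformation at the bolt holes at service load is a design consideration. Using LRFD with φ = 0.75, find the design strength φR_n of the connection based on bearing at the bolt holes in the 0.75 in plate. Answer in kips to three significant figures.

Per bolt r_n = 1.2 l_c t F_u ≤ 2.4 d t F_u; upper limit = 2.4 × 0.5 × 0.75 × 58 = 52.2 kips.
Edge bolt: l_c = 1 − 0.5625/2 = 0.7188 in → 1.2 × 0.7188 × 0.75 × 58 = 37.52 → r_n = 37.52 kips.
Interior bolts: l_c = 1.75 − 0.5625 = 1.188 in → 1.2 × 1.188 × 0.75 × 58 = 61.99 → r_n = 52.2 kips.
R_n = 2 × 37.52 + 8 × 52.2 = 492.6 kips.
Design strength φR_n = 0.75 × 492.6 = 369 kips.

369 kips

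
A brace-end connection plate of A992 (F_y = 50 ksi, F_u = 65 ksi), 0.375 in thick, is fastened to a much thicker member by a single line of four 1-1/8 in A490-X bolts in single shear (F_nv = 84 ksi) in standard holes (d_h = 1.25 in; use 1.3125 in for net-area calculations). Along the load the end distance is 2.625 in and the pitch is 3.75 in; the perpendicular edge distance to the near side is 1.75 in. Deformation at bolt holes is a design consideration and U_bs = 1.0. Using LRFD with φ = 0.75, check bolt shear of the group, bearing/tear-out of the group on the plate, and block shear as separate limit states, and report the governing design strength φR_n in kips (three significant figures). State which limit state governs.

Bolt shear: A_b = π·1.125²/4 = 0.994 in²; R_n = 84 × 0.994 × 4 × 1 = 334 kips → 0.75 × 334 = 250 kips.
Bearing: edge l_c = 2, r_n = 58.5 kips; interior l_c = 2.5, r_n = 65.81 kips; R_n = 58.5 + 3·65.81 = 255.9 kips → 192 kips.
Block shear: A_gv = 5.203, A_nv = 3.48, A_nt = 0.4102 in²; R_n = min(0.6F_uA_nv, 0.6F_yA_gv) + U_bs·F_u·A_nt = 162.4 kips → 122 kips.
Block shear governs: 122 kips.

122 kips (block shear governs)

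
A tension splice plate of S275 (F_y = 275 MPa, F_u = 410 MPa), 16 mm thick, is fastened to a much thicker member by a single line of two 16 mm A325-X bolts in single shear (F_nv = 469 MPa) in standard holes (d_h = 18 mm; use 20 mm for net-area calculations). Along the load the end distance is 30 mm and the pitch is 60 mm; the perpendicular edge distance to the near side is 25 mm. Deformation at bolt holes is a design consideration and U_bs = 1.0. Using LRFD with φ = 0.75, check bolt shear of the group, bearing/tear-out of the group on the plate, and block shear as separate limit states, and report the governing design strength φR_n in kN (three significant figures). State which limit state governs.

Bolt shear: A_b = π·16²/4 = 201.1 mm²; R_n = 469 × 201.1 × 2 × 1 / 1000 = 188.6 kN → 0.75 × 188.6 = 141 kN.
Bearing: edge l_c = 21, r_n = 165.3 kN; interior l_c = 42, r_n = 251.9 kN; R_n = 165.3 + 1·251.9 = 417.2 kN → 313 kN.
Block shear: A_gv = 1440, A_nv = 960, A_nt = 240 mm²; R_n = min(0.6F_uA_nv, 0.6F_yA_gv) + U_bs·F_u·A_nt = 334.6 kN → 251 kN.
Bolt shear governs: 141 kN.

141 kN (bolt shear governs)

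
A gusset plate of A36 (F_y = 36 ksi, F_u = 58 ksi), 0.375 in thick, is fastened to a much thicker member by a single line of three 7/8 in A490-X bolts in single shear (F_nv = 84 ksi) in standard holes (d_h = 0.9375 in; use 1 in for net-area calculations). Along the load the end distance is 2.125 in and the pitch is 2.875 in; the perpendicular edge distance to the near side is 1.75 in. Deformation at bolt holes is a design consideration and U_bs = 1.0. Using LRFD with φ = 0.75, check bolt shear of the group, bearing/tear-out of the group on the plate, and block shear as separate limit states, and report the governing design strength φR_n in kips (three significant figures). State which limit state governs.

Bolt shear: A_b = π·0.875²/4 = 0.6013 in²; R_n = 84 × 0.6013 × 3 × 1 = 151.5 kips → 0.75 × 151.5 = 114 kips.
Bearing: edge l_c = 1.656, r_n = 43.23 kips; interior l_c = 1.938, r_n = 45.68 kips; R_n = 43.23 + 2·45.68 = 134.6 kips → 101 kips.
Block shear: A_gv = 2.953, A_nv = 2.016, A_nt = 0.4688 in²; R_n = min(0.6F_uA_nv, 0.6F_yA_gv) + U_bs·F_u·A_nt = 90.97 kips → 68.2 kips.
Block shear governs: 68.2 kips.

68.2 kips (block shear governs)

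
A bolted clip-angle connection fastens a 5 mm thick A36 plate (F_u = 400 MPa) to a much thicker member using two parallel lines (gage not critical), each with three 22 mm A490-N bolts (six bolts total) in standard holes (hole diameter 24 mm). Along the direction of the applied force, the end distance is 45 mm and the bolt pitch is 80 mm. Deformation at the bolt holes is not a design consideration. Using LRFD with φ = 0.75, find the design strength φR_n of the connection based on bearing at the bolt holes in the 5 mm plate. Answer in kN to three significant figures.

544 kN

Per bolt r_n = 1.5 l_c t F_u ≤ 3.0 d t F_u; upper limit = 3.0 × 22 × 5 × 400 / 1000 = 132 kN.
Edge bolt: l_c = 45 − 24/2 = 33 mm → 1.5 × 33 × 5 × 400 / 1000 = 99 → r_n = 99 kN.
Interior bolts: l_c = 80 − 24 = 56 mm → 1.5 × 56 × 5 × 400 / 1000 = 168 → r_n = 132 kN.
R_n = 2 × 99 + 4 × 132 = 726 kN.
Design strength φR_n = 0.75 × 726 = 544 kN.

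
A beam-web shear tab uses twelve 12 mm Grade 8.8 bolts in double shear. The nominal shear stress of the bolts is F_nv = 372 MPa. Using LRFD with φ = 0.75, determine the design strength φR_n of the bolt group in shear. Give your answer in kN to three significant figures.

A_b = π × 12² / 4 = 113.1 mm².
R_n = F_nv · A_b · n · n_s = 372 × 113.1 × 12 × 2 / 1000 = 1010 kN.
Design strength φR_n = 0.75 × 1010 = 757 kN.

757 kN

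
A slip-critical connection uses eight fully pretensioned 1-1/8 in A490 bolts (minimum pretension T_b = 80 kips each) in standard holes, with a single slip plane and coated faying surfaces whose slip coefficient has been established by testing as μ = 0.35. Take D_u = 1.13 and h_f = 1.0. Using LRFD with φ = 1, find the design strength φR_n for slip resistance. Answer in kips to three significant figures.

R_n = μ · D_u · h_f · T_b · n_s · n_b = 0.35 × 1.13 × 1.0 × 80 × 1 × 8 = 253.1 kips.
Design strength φR_n = 1 × 253.1 = 253 kips.

253 kips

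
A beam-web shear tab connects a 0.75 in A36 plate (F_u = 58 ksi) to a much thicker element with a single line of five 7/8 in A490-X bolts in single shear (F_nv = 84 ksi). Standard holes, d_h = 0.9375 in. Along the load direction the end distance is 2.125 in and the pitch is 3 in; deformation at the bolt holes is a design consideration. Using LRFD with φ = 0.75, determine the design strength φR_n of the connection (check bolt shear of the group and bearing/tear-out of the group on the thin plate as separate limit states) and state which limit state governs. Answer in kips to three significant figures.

Bolt shear: A_b = π·0.875²/4 = 0.6013 in²; R_n = 84 × 0.6013 × 5 × 1 = 252.6 kips → 0.75 × 252.6 = 189 kips.
Bearing (1.2 l_c t F_u ≤ 2.4 d t F_u): upper limit = 2.4·0.875·0.75·58 = 91.35 kips.
  Edge l_c = 2.125 − 0.9375/2 = 1.656 → r_n = 86.46 kips; interior l_c = 3 − 0.9375 = 2.062 → r_n = 91.35 kips.
  R_n,bearing = 1·86.46 + 4·91.35 = 451.9 kips → 0.75 × 451.9 = 339 kips.
Bolt shear governs: 189 kips.

189 kips (bolt shear governs)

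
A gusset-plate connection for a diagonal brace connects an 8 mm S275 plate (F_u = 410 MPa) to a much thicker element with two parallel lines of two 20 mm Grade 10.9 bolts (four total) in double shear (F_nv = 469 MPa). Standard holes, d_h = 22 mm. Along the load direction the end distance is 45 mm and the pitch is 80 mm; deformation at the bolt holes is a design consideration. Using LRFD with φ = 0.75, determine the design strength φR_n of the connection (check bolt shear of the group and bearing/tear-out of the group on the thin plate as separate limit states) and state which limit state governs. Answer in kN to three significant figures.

Bolt shear: A_b = π·20²/4 = 314.2 mm²; R_n = 469 × 314.2 × 4 × 2 / 1000 = 1179 kN → 0.75 × 1179 = 884 kN.
Bearing (1.2 l_c t F_u ≤ 2.4 d t F_u): upper limit = 2.4·20·8·410 / 1000 = 157.4 kN.
  Edge l_c = 45 − 22/2 = 34 → r_n = 133.8 kN; interior l_c = 80 − 22 = 58 → r_n = 157.4 kN.
  R_n,bearing = 2·133.8 + 2·157.4 = 582.5 kN → 0.75 × 582.5 = 437 kN.
Bearing governs: 437 kN.

437 kN (bearing governs)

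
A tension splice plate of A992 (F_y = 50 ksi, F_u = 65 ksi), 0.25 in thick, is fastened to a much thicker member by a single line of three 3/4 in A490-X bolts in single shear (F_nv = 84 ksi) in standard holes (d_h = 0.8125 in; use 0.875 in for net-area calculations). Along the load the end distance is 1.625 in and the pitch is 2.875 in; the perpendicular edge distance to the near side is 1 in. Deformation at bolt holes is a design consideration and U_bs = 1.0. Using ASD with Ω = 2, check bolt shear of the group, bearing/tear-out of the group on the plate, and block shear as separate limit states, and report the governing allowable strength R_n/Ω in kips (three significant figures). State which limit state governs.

Bolt shear: A_b = π·0.75²/4 = 0.4418 in²; R_n = 84 × 0.4418 × 3 × 1 = 111.3 kips → 111.3 / 2 = 55.7 kips.
Bearing: edge l_c = 1.219, r_n = 23.77 kips; interior l_c = 2.062, r_n = 29.25 kips; R_n = 23.77 + 2·29.25 = 82.27 kips → 41.1 kips.
Block shear: A_gv = 1.844, A_nv = 1.297, A_nt = 0.1406 in²; R_n = min(0.6F_uA_nv, 0.6F_yA_gv) + U_bs·F_u·A_nt = 59.72 kips → 29.9 kips.
Block shear governs: 29.9 kips.

29.9 kips (block shear governs)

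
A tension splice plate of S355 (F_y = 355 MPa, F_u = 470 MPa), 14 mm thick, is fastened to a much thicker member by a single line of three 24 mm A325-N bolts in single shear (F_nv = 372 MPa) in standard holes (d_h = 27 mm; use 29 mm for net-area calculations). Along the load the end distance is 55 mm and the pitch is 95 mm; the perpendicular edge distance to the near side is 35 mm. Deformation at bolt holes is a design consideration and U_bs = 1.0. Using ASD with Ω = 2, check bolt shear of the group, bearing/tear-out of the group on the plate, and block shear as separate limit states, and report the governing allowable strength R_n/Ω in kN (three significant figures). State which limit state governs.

252 kN (bolt shear governs)

Bolt shear: A_b = π·24²/4 = 452.4 mm²; R_n = 372 × 452.4 × 3 × 1 / 1000 = 504.9 kN → 504.9 / 2 = 252 kN.
Bearing: edge l_c = 41.5, r_n = 327.7 kN; interior l_c = 68, r_n = 379 kN; R_n = 327.7 + 2·379 = 1086 kN → 543 kN.
Block shear: A_gv = 3430, A_nv = 2415, A_nt = 287 mm²; R_n = min(0.6F_uA_nv, 0.6F_yA_gv) + U_bs·F_u·A_nt = 815.9 kN → 408 kN.
Bolt shear governs: 252 kN.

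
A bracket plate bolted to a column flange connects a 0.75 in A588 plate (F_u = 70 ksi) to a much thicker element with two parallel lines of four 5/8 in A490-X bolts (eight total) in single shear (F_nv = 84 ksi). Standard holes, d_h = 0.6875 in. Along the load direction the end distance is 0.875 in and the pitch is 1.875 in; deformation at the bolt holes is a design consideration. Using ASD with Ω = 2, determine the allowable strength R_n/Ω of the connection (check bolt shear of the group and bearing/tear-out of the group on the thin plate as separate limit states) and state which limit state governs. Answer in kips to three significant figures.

103 kips (bolt shear governs)

Bolt shear: A_b = π·0.625²/4 = 0.3068 in²; R_n = 84 × 0.3068 × 8 × 1 = 206.2 kips → 206.2 / 2 = 103 kips.
Bearing (1.2 l_c t F_u ≤ 2.4 d t F_u): upper limit = 2.4·0.625·0.75·70 = 78.75 kips.
  Edge l_c = 0.875 − 0.6875/2 = 0.5312 → r_n = 33.47 kips; interior l_c = 1.875 − 0.6875 = 1.188 → r_n = 74.81 kips.
  R_n,bearing = 2·33.47 + 6·74.81 = 515.8 kips → 515.8 / 2 = 258 kips.
Bolt shear governs: 103 kips.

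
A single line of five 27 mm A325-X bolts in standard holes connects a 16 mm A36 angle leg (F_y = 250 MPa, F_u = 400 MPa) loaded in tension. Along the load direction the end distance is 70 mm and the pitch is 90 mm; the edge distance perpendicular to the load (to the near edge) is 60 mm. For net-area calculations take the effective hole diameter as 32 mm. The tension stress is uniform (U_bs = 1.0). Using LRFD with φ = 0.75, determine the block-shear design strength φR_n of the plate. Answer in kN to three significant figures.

985 kN

Shear plane L_v = 70 + 4·90 = 430 mm; A_gv = 430 × 16 = 6880 mm².
A_nv = (430 − 4.5·32) × 16 = 4576 mm².
A_nt = (60 − 0.5·32) × 16 = 704 mm².
0.6 F_u A_nv = 1098 kN; 0.6 F_y A_gv = 1032 kN → shear yielding governs the shear term.
R_n = 1032 + 1.0 × 400 × 704 / 1000 = 1314 kN.
Design strength φR_n = 0.75 × 1314 = 985 kN.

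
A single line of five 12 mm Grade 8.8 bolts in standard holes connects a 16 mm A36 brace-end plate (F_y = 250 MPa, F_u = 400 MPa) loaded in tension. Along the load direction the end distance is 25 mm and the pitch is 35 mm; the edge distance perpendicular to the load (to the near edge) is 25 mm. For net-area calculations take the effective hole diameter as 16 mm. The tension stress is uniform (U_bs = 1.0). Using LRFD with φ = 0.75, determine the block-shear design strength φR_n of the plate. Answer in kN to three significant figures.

Shear plane L_v = 25 + 4·35 = 165 mm; A_gv = 165 × 16 = 2640 mm².
A_nv = (165 − 4.5·16) × 16 = 1488 mm².
A_nt = (25 − 0.5·16) × 16 = 272 mm².
0.6 F_u A_nv = 357.1 kN; 0.6 F_y A_gv = 396 kN → shear rupture governs the shear term.
R_n = 357.1 + 1.0 × 400 × 272 / 1000 = 465.9 kN.
Design strength φR_n = 0.75 × 465.9 = 349 kN.

349 kN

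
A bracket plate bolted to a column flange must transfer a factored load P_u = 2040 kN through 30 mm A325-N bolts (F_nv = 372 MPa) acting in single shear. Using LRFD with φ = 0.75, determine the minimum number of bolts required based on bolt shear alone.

11 bolts

A_b = π·30²/4 = 706.9 mm².
Per-bolt design strength φR_n = 0.75 × 372 × 706.9 × 1 / 1000 = 197.2 kN.
n ≥ 2040 / 197.2 = 10.34 → use 11 bolts.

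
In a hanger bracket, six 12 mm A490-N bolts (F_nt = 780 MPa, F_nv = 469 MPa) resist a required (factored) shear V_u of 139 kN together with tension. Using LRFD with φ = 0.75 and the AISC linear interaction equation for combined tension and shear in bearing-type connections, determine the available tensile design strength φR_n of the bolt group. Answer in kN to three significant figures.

285 kN

A_b = π·12²/4 = 113.1 mm²; f_rv = 139 × 1000 / (6 × 113.1) = 204.8 MPa.
F'_nt = 1.3 F_nt − (F_nt / φF_nv) f_rv = 1.3·780 − (780/(0.75·469))·204.8 = 559.8 MPa, capped at F_nt → F'_nt = 559.8 MPa.
R_n = F'_nt · A_b · n = 559.8 × 113.1 × 6 / 1000 = 379.9 kN.
Design strength φR_n = 0.75 × 379.9 = 285 kN.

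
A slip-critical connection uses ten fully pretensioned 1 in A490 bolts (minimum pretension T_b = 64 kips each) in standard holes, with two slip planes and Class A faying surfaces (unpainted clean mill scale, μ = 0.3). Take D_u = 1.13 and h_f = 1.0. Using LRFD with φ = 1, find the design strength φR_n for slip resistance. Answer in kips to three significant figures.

434 kips

R_n = μ · D_u · h_f · T_b · n_s · n_b = 0.3 × 1.13 × 1.0 × 64 × 2 × 10 = 433.9 kips.
Design strength φR_n = 1 × 433.9 = 434 kips.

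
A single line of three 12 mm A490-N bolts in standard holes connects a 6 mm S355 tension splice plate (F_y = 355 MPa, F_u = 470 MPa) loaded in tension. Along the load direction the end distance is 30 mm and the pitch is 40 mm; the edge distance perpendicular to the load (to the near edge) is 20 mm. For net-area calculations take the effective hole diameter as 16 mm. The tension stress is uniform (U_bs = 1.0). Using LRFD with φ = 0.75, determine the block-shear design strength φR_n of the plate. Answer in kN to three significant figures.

114 kN

Shear plane L_v = 30 + 2·40 = 110 mm; A_gv = 110 × 6 = 660 mm².
A_nv = (110 − 2.5·16) × 6 = 420 mm².
A_nt = (20 − 0.5·16) × 6 = 72 mm².
0.6 F_u A_nv = 118.4 kN; 0.6 F_y A_gv = 140.6 kN → shear rupture governs the shear term.
R_n = 118.4 + 1.0 × 470 × 72 / 1000 = 152.3 kN.
Design strength φR_n = 0.75 × 152.3 = 114 kN.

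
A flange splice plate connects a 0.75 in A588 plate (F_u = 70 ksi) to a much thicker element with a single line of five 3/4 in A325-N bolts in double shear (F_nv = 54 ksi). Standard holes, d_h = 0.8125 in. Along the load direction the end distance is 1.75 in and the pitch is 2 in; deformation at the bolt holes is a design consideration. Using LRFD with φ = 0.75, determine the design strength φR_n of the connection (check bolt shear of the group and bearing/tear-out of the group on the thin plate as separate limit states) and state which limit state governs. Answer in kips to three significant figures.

Bolt shear: A_b = π·0.75²/4 = 0.4418 in²; R_n = 54 × 0.4418 × 5 × 2 = 238.6 kips → 0.75 × 238.6 = 179 kips.
Bearing (1.2 l_c t F_u ≤ 2.4 d t F_u): upper limit = 2.4·0.75·0.75·70 = 94.5 kips.
  Edge l_c = 1.75 − 0.8125/2 = 1.344 → r_n = 84.66 kips; interior l_c = 2 − 0.8125 = 1.188 → r_n = 74.81 kips.
  R_n,bearing = 1·84.66 + 4·74.81 = 383.9 kips → 0.75 × 383.9 = 288 kips.
Bolt shear governs: 179 kips.

179 kips (bolt shear governs)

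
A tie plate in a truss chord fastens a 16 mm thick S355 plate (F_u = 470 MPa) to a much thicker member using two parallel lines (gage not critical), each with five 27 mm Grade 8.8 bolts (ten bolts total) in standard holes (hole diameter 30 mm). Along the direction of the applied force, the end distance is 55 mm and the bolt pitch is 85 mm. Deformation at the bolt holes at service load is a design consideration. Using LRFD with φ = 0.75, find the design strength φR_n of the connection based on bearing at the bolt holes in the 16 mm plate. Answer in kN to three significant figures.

3470 kN

Per bolt r_n = 1.2 l_c t F_u ≤ 2.4 d t F_u; upper limit = 2.4 × 27 × 16 × 470 / 1000 = 487.3 kN.
Edge bolt: l_c = 55 − 30/2 = 40 mm → 1.2 × 40 × 16 × 470 / 1000 = 361 → r_n = 361 kN.
Interior bolts: l_c = 85 − 30 = 55 mm → 1.2 × 55 × 16 × 470 / 1000 = 496.3 → r_n = 487.3 kN.
R_n = 2 × 361 + 8 × 487.3 = 4620 kN.
Design strength φR_n = 0.75 × 4620 = 3470 kN.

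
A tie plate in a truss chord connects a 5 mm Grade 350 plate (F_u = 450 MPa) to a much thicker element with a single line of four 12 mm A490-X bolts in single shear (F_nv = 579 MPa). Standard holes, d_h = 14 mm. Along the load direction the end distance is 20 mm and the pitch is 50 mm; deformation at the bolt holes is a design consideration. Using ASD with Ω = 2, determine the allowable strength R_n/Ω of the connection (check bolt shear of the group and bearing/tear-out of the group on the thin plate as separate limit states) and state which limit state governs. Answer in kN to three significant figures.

115 kN (bearing governs)

Bolt shear: A_b = π·12²/4 = 113.1 mm²; R_n = 579 × 113.1 × 4 × 1 / 1000 = 261.9 kN → 261.9 / 2 = 131 kN.
Bearing (1.2 l_c t F_u ≤ 2.4 d t F_u): upper limit = 2.4·12·5·450 / 1000 = 64.8 kN.
  Edge l_c = 20 − 14/2 = 13 → r_n = 35.1 kN; interior l_c = 50 − 14 = 36 → r_n = 64.8 kN.
  R_n,bearing = 1·35.1 + 3·64.8 = 229.5 kN → 229.5 / 2 = 115 kN.
Bearing governs: 115 kN.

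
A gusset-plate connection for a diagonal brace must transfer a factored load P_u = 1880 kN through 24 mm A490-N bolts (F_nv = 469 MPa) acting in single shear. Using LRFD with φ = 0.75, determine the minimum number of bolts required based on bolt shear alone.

12 bolts

A_b = π·24²/4 = 452.4 mm².
Per-bolt design strength φR_n = 0.75 × 469 × 452.4 × 1 / 1000 = 159.1 kN.
n ≥ 1880 / 159.1 = 11.81 → use 12 bolts.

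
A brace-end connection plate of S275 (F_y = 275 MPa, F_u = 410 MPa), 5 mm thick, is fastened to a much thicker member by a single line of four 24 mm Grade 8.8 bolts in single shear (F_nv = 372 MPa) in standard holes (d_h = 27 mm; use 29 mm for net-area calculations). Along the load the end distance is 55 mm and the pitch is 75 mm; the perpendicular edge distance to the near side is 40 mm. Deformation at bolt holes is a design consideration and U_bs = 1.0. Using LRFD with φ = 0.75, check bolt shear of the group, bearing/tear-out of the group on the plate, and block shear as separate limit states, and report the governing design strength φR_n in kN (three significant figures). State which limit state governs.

Bolt shear: A_b = π·24²/4 = 452.4 mm²; R_n = 372 × 452.4 × 4 × 1 / 1000 = 673.2 kN → 0.75 × 673.2 = 505 kN.
Bearing: edge l_c = 41.5, r_n = 102.1 kN; interior l_c = 48, r_n = 118.1 kN; R_n = 102.1 + 3·118.1 = 456.3 kN → 342 kN.
Block shear: A_gv = 1400, A_nv = 892.5, A_nt = 127.5 mm²; R_n = min(0.6F_uA_nv, 0.6F_yA_gv) + U_bs·F_u·A_nt = 271.8 kN → 204 kN.
Block shear governs: 204 kN.

204 kN (block shear governs)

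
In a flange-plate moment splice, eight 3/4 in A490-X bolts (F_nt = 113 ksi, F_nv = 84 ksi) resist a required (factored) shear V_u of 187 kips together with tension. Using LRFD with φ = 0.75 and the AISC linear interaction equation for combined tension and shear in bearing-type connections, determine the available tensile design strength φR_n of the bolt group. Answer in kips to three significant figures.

A_b = π·0.75²/4 = 0.4418 in²; f_rv = 187 / (8 × 0.4418) = 52.91 ksi.
F'_nt = 1.3 F_nt − (F_nt / φF_nv) f_rv = 1.3·113 − (113/(0.75·84))·52.91 = 52 ksi, capped at F_nt → F'_nt = 52 ksi.
R_n = F'_nt · A_b · n = 52 × 0.4418 × 8 = 183.8 kips.
Design strength φR_n = 0.75 × 183.8 = 138 kips.

138 kips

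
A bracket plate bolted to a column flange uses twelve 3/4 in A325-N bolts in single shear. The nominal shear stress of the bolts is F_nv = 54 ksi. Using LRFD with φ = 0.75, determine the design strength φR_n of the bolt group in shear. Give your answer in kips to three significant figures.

A_b = π × 0.75² / 4 = 0.4418 in².
R_n = F_nv · A_b · n · n_s = 54 × 0.4418 × 12 × 1 = 286.3 kips.
Design strength φR_n = 0.75 × 286.3 = 215 kips.

215 kips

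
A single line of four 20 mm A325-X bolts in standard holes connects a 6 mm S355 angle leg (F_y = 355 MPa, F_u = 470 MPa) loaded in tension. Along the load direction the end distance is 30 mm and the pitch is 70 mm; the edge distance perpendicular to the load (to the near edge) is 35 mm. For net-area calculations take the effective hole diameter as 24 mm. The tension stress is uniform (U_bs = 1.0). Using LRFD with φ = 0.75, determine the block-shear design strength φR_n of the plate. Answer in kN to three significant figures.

Shear plane L_v = 30 + 3·70 = 240 mm; A_gv = 240 × 6 = 1440 mm².
A_nv = (240 − 3.5·24) × 6 = 936 mm².
A_nt = (35 − 0.5·24) × 6 = 138 mm².
0.6 F_u A_nv = 264 kN; 0.6 F_y A_gv = 306.7 kN → shear rupture governs the shear term.
R_n = 264 + 1.0 × 470 × 138 / 1000 = 328.8 kN.
Design strength φR_n = 0.75 × 328.8 = 247 kN.

247 kN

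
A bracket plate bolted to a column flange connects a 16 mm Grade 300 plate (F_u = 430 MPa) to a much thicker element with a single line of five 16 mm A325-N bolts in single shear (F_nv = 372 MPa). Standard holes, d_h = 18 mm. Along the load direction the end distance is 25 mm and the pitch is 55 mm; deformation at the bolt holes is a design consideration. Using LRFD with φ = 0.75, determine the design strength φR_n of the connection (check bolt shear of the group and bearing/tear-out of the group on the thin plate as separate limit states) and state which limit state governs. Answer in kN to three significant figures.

Bolt shear: A_b = π·16²/4 = 201.1 mm²; R_n = 372 × 201.1 × 5 × 1 / 1000 = 374 kN → 0.75 × 374 = 280 kN.
Bearing (1.2 l_c t F_u ≤ 2.4 d t F_u): upper limit = 2.4·16·16·430 / 1000 = 264.2 kN.
  Edge l_c = 25 − 18/2 = 16 → r_n = 132.1 kN; interior l_c = 55 − 18 = 37 → r_n = 264.2 kN.
  R_n,bearing = 1·132.1 + 4·264.2 = 1189 kN → 0.75 × 1189 = 892 kN.
Bolt shear governs: 280 kN.

280 kN (bolt shear governs)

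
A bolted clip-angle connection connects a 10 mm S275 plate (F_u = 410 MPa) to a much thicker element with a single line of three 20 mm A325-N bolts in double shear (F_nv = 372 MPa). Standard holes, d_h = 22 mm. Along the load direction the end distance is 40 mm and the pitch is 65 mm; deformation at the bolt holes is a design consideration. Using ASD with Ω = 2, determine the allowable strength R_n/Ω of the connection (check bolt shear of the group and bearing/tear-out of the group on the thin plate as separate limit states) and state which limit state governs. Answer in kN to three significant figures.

268 kN (bearing governs)

Bolt shear: A_b = π·20²/4 = 314.2 mm²; R_n = 372 × 314.2 × 3 × 2 / 1000 = 701.2 kN → 701.2 / 2 = 351 kN.
Bearing (1.2 l_c t F_u ≤ 2.4 d t F_u): upper limit = 2.4·20·10·410 / 1000 = 196.8 kN.
  Edge l_c = 40 − 22/2 = 29 → r_n = 142.7 kN; interior l_c = 65 − 22 = 43 → r_n = 196.8 kN.
  R_n,bearing = 1·142.7 + 2·196.8 = 536.3 kN → 536.3 / 2 = 268 kN.
Bearing governs: 268 kN.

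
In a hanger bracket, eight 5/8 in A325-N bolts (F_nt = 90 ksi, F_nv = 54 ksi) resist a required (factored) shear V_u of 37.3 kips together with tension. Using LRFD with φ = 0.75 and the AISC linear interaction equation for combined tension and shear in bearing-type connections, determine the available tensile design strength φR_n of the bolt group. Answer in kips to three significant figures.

153 kips

A_b = π·0.625²/4 = 0.3068 in²; f_rv = 37.3 / (8 × 0.3068) = 15.2 ksi.
F'_nt = 1.3 F_nt − (F_nt / φF_nv) f_rv = 1.3·90 − (90/(0.75·54))·15.2 = 83.23 ksi, capped at F_nt → F'_nt = 83.23 ksi.
R_n = F'_nt · A_b · n = 83.23 × 0.3068 × 8 = 204.3 kips.
Design strength φR_n = 0.75 × 204.3 = 153 kips.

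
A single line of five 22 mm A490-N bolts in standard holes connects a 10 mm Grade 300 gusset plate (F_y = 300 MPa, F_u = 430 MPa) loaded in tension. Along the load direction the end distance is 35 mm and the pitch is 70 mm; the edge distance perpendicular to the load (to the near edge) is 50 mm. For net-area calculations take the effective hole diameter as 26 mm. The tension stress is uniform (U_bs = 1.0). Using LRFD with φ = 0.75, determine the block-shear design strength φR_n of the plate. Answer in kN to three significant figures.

Shear plane L_v = 35 + 4·70 = 315 mm; A_gv = 315 × 10 = 3150 mm².
A_nv = (315 − 4.5·26) × 10 = 1980 mm².
A_nt = (50 − 0.5·26) × 10 = 370 mm².
0.6 F_u A_nv = 510.8 kN; 0.6 F_y A_gv = 567 kN → shear rupture governs the shear term.
R_n = 510.8 + 1.0 × 430 × 370 / 1000 = 669.9 kN.
Design strength φR_n = 0.75 × 669.9 = 502 kN.

502 kN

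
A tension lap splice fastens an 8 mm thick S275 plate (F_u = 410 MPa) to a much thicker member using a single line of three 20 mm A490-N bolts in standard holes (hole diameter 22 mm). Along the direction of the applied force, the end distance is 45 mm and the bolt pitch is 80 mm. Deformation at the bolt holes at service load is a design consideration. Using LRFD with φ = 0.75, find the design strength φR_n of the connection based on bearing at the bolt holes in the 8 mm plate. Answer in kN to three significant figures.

337 kN

Per bolt r_n = 1.2 l_c t F_u ≤ 2.4 d t F_u; upper limit = 2.4 × 20 × 8 × 410 / 1000 = 157.4 kN.
Edge bolt: l_c = 45 − 22/2 = 34 mm → 1.2 × 34 × 8 × 410 / 1000 = 133.8 → r_n = 133.8 kN.
Interior bolts: l_c = 80 − 22 = 58 mm → 1.2 × 58 × 8 × 410 / 1000 = 228.3 → r_n = 157.4 kN.
R_n = 1 × 133.8 + 2 × 157.4 = 448.7 kN.
Design strength φR_n = 0.75 × 448.7 = 337 kN.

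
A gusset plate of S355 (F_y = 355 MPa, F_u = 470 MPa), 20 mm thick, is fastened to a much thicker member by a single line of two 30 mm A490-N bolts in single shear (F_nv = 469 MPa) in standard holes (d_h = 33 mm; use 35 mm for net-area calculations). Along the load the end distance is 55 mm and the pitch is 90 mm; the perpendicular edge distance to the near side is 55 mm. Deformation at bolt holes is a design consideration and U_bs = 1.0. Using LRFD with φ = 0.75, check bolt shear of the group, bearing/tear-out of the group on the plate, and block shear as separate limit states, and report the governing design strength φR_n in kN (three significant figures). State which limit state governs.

Bolt shear: A_b = π·30²/4 = 706.9 mm²; R_n = 469 × 706.9 × 2 × 1 / 1000 = 663 kN → 0.75 × 663 = 497 kN.
Bearing: edge l_c = 38.5, r_n = 434.3 kN; interior l_c = 57, r_n = 643 kN; R_n = 434.3 + 1·643 = 1077 kN → 808 kN.
Block shear: A_gv = 2900, A_nv = 1850, A_nt = 750 mm²; R_n = min(0.6F_uA_nv, 0.6F_yA_gv) + U_bs·F_u·A_nt = 874.2 kN → 656 kN.
Bolt shear governs: 497 kN.

497 kN (bolt shear governs)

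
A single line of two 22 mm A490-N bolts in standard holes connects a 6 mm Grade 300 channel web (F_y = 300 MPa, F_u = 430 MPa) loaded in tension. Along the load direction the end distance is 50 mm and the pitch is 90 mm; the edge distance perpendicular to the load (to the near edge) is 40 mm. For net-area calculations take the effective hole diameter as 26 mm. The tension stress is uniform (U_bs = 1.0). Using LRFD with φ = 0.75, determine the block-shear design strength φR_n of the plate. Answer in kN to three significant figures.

Shear plane L_v = 50 + 1·90 = 140 mm; A_gv = 140 × 6 = 840 mm².
A_nv = (140 − 1.5·26) × 6 = 606 mm².
A_nt = (40 − 0.5·26) × 6 = 162 mm².
0.6 F_u A_nv = 156.3 kN; 0.6 F_y A_gv = 151.2 kN → shear yielding governs the shear term.
R_n = 151.2 + 1.0 × 430 × 162 / 1000 = 220.9 kN.
Design strength φR_n = 0.75 × 220.9 = 166 kN.

166 kN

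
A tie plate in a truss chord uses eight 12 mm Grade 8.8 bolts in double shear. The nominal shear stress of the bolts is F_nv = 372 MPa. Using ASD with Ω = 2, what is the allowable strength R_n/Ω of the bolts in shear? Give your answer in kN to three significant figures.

337 kN

A_b = π × 12² / 4 = 113.1 mm².
R_n = F_nv · A_b · n · n_s = 372 × 113.1 × 8 × 2 / 1000 = 673.2 kN.
Allowable strength R_n/Ω = 673.2 / 2 = 337 kN.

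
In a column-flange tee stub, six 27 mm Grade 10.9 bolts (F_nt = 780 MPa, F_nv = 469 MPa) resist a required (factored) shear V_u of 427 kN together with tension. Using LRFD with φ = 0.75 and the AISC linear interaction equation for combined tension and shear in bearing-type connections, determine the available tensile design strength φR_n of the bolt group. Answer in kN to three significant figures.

A_b = π·27²/4 = 572.6 mm²; f_rv = 427 × 1000 / (6 × 572.6) = 124.3 MPa.
F'_nt = 1.3 F_nt − (F_nt / φF_nv) f_rv = 1.3·780 − (780/(0.75·469))·124.3 = 738.4 MPa, capped at F_nt → F'_nt = 738.4 MPa.
R_n = F'_nt · A_b · n = 738.4 × 572.6 × 6 / 1000 = 2537 kN.
Design strength φR_n = 0.75 × 2537 = 1900 kN.

1900 kN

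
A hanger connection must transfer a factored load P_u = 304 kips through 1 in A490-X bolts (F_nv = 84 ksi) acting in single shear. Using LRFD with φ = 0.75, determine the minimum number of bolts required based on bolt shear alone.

A_b = π·1²/4 = 0.7854 in².
Per-bolt design strength φR_n = 0.75 × 84 × 0.7854 × 1 = 49.48 kips.
n ≥ 304 / 49.48 = 6.144 → use 7 bolts.

7 bolts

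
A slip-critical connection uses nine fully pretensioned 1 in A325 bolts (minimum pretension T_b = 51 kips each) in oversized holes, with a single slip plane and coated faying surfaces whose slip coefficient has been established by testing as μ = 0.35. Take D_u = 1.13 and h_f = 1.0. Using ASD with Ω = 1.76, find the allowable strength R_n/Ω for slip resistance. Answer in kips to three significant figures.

103 kips

R_n = μ · D_u · h_f · T_b · n_s · n_b = 0.35 × 1.13 × 1.0 × 51 × 1 × 9 = 181.5 kips.
Allowable strength R_n/Ω = 181.5 / 1.76 = 103 kips.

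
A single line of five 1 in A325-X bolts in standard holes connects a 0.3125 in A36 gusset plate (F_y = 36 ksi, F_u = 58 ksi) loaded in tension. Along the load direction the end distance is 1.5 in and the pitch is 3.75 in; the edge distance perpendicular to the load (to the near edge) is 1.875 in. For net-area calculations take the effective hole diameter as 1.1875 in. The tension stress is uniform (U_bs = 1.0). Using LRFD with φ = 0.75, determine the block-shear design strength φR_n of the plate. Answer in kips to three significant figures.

101 kips

Shear plane L_v = 1.5 + 4·3.75 = 16.5 in; A_gv = 16.5 × 0.3125 = 5.156 in².
A_nv = (16.5 − 4.5·1.1875) × 0.3125 = 3.486 in².
A_nt = (1.875 − 0.5·1.1875) × 0.3125 = 0.4004 in².
0.6 F_u A_nv = 121.3 kips; 0.6 F_y A_gv = 111.4 kips → shear yielding governs the shear term.
R_n = 111.4 + 1.0 × 58 × 0.4004 = 134.6 kips.
Design strength φR_n = 0.75 × 134.6 = 101 kips.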